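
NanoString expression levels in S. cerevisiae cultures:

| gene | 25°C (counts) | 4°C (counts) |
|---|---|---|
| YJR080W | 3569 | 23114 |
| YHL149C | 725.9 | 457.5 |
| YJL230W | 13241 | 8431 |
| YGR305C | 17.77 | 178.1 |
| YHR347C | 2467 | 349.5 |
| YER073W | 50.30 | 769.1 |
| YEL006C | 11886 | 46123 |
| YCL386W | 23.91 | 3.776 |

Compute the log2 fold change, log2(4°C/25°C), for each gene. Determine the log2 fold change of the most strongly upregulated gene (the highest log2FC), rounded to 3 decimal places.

log2(23114/3569) = 2.695  (YJR080W)
log2(457.5/725.9) = -0.666  (YHL149C)
log2(8431/13241) = -0.651  (YJL230W)
log2(178.1/17.77) = 3.325  (YGR305C)
log2(349.5/2467) = -2.819  (YHR347C)
log2(769.1/50.30) = 3.935  (YER073W)
log2(46123/11886) = 1.956  (YEL006C)
log2(3.776/23.91) = -2.663  (YCL386W)
YER073W is most strongly upregulated.

3.935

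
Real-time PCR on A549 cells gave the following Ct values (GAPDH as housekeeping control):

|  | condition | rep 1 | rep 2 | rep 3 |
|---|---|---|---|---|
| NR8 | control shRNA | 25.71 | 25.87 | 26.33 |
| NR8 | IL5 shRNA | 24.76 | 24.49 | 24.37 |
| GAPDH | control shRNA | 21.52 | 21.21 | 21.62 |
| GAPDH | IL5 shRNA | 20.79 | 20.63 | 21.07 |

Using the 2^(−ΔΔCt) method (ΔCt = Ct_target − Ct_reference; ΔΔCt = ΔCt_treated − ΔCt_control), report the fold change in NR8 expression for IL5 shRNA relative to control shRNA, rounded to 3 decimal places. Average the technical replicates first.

Mean Ct: NR8 control shRNA 25.970; NR8 IL5 shRNA 24.540; GAPDH control shRNA 21.450; GAPDH IL5 shRNA 20.830
ΔCt(control shRNA) = 25.970 − 21.450 = 4.520
ΔCt(IL5 shRNA) = 24.540 − 20.830 = 3.710
ΔΔCt = 3.710 − 4.520 = -0.810
Fold change = 2^(−(-0.810)) = 2^0.810 = 1.7532

1.753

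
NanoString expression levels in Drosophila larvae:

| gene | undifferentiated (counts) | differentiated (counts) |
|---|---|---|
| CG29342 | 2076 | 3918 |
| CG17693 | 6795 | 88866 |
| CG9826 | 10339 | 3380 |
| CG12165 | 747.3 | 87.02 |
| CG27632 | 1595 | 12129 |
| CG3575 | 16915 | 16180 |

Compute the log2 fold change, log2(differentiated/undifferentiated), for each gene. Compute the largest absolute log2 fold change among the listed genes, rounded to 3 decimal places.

log2(3918/2076) = 0.916  (CG29342)
log2(88866/6795) = 3.709  (CG17693)
log2(3380/10339) = -1.613  (CG9826)
log2(87.02/747.3) = -3.102  (CG12165)
log2(12129/1595) = 2.927  (CG27632)
log2(16180/16915) = -0.064  (CG3575)
The largest magnitude belongs to CG17693.

3.709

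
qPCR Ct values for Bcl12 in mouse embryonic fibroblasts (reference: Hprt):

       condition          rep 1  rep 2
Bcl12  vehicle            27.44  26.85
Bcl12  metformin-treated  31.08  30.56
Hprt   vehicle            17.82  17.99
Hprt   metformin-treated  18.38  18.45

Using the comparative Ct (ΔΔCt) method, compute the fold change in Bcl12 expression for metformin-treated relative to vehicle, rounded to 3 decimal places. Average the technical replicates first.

0.111

Mean Ct: Bcl12 vehicle 27.145; Bcl12 metformin-treated 30.820; Hprt vehicle 17.905; Hprt metformin-treated 18.415
ΔCt(vehicle) = 27.145 − 17.905 = 9.240
ΔCt(metformin-treated) = 30.820 − 18.415 = 12.405
ΔΔCt = 12.405 − 9.240 = 3.165
Fold change = 2^(−3.165) = 0.1115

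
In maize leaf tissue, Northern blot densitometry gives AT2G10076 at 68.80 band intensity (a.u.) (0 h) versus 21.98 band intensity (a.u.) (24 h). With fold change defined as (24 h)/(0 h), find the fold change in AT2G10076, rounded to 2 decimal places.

0.32

Fold change = 21.98 / 68.80 = 0.319
AT2G10076 is downregulated.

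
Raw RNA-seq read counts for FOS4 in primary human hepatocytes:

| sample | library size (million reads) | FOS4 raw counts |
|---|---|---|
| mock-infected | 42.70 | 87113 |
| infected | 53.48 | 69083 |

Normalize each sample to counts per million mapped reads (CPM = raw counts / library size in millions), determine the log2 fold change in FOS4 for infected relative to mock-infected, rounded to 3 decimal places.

CPM(mock-infected) = 87113 / 42.70 = 2040.1171
CPM(infected) = 69083 / 53.48 = 1291.7539
Fold change = 1291.7539 / 2040.1171 = 0.63318
log2(0.63318) = -0.6593

-0.659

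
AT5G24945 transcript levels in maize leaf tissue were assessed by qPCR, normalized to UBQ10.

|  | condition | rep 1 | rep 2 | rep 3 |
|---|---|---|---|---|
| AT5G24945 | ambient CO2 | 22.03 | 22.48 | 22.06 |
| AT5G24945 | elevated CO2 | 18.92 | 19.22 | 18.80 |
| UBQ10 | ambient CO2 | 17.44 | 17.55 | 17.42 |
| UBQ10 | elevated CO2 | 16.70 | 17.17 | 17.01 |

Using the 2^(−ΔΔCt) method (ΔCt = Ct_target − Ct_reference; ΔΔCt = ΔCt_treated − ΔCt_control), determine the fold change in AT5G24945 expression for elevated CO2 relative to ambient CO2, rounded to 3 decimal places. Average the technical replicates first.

6.498

Mean Ct: AT5G24945 ambient CO2 22.190; AT5G24945 elevated CO2 18.980; UBQ10 ambient CO2 17.470; UBQ10 elevated CO2 16.960
ΔCt(ambient CO2) = 22.190 − 17.470 = 4.720
ΔCt(elevated CO2) = 18.980 − 16.960 = 2.020
ΔΔCt = 2.020 − 4.720 = -2.700
Fold change = 2^(−(-2.700)) = 2^2.700 = 6.4980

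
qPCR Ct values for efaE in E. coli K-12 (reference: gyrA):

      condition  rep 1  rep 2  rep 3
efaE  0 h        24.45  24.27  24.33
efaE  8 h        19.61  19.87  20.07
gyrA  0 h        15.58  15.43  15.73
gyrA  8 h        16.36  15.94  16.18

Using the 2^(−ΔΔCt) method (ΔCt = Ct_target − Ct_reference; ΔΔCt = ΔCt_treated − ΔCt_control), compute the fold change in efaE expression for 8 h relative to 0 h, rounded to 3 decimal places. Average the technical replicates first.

33.825

Mean Ct: efaE 0 h 24.350; efaE 8 h 19.850; gyrA 0 h 15.580; gyrA 8 h 16.160
ΔCt(0 h) = 24.350 − 15.580 = 8.770
ΔCt(8 h) = 19.850 − 16.160 = 3.690
ΔΔCt = 3.690 − 8.770 = -5.080
Fold change = 2^(−(-5.080)) = 2^5.080 = 33.8246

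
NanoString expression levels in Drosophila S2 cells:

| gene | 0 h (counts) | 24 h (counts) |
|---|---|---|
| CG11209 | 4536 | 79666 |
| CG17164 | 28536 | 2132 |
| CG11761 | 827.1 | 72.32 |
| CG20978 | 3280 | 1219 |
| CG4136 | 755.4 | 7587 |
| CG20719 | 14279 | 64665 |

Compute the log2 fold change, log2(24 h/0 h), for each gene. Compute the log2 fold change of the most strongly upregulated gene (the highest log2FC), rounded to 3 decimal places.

log2(79666/4536) = 4.134  (CG11209)
log2(2132/28536) = -3.743  (CG17164)
log2(72.32/827.1) = -3.516  (CG11761)
log2(1219/3280) = -1.428  (CG20978)
log2(7587/755.4) = 3.328  (CG4136)
log2(64665/14279) = 2.179  (CG20719)
CG11209 is most strongly upregulated.

4.134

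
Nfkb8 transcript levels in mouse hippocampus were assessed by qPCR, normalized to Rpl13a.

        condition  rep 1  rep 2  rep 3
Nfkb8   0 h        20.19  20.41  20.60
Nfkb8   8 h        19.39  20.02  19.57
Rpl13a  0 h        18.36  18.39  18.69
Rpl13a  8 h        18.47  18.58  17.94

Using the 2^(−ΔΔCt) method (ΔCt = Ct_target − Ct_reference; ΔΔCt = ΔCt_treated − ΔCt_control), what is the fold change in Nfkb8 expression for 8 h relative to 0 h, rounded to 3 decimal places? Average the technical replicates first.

1.505

Mean Ct: Nfkb8 0 h 20.400; Nfkb8 8 h 19.660; Rpl13a 0 h 18.480; Rpl13a 8 h 18.330
ΔCt(0 h) = 20.400 − 18.480 = 1.920
ΔCt(8 h) = 19.660 − 18.330 = 1.330
ΔΔCt = 1.330 − 1.920 = -0.590
Fold change = 2^(−(-0.590)) = 2^0.590 = 1.5052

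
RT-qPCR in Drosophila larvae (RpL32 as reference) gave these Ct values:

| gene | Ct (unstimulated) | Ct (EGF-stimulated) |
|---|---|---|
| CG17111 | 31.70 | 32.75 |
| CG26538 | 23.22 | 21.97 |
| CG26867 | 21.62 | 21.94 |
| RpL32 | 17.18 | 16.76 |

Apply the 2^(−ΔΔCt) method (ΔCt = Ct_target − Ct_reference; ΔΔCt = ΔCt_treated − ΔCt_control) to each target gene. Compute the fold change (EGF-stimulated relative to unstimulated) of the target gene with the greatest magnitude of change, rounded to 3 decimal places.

CG17111: ΔΔCt = (32.75−16.76) − (31.70−17.18) = 15.99 − 14.52 = 1.47; fold change = 2^-1.47 = 0.361
CG26538: ΔΔCt = (21.97−16.76) − (23.22−17.18) = 5.21 − 6.04 = -0.83; fold change = 2^0.83 = 1.778
CG26867: ΔΔCt = (21.94−16.76) − (21.62−17.18) = 5.18 − 4.44 = 0.74; fold change = 2^-0.74 = 0.599
CG17111 has the largest |ΔΔCt| = 1.47.

0.361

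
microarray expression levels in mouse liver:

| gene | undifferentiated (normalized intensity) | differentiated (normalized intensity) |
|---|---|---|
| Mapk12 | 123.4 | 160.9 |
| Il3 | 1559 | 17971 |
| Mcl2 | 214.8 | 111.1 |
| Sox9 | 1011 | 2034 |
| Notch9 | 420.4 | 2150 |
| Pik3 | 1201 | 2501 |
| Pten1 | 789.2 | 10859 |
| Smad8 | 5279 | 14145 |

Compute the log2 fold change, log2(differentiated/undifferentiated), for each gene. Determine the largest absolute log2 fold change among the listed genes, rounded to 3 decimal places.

3.782

log2(160.9/123.4) = 0.383  (Mapk12)
log2(17971/1559) = 3.527  (Il3)
log2(111.1/214.8) = -0.951  (Mcl2)
log2(2034/1011) = 1.009  (Sox9)
log2(2150/420.4) = 2.355  (Notch9)
log2(2501/1201) = 1.058  (Pik3)
log2(10859/789.2) = 3.782  (Pten1)
log2(14145/5279) = 1.422  (Smad8)
The largest magnitude belongs to Pten1.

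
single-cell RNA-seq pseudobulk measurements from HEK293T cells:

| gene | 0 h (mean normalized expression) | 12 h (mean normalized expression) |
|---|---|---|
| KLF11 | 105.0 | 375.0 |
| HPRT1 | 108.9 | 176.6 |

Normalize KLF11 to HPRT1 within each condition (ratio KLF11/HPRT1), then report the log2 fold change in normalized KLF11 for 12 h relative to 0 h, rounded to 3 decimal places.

1.139

KLF11/HPRT1 (0 h) = 105.0 / 108.9 = 0.96419
KLF11/HPRT1 (12 h) = 375.0 / 176.6 = 2.1234
Fold change = 2.1234 / 0.96419 = 2.2023
log2(2.2023) = 1.1390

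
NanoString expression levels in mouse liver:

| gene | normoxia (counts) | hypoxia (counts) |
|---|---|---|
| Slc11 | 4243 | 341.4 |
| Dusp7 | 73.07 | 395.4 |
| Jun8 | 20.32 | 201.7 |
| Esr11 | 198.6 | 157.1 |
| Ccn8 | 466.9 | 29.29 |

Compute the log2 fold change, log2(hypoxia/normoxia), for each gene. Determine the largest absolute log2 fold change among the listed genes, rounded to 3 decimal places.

log2(341.4/4243) = -3.636  (Slc11)
log2(395.4/73.07) = 2.436  (Dusp7)
log2(201.7/20.32) = 3.311  (Jun8)
log2(157.1/198.6) = -0.338  (Esr11)
log2(29.29/466.9) = -3.995  (Ccn8)
The largest magnitude belongs to Ccn8.

3.995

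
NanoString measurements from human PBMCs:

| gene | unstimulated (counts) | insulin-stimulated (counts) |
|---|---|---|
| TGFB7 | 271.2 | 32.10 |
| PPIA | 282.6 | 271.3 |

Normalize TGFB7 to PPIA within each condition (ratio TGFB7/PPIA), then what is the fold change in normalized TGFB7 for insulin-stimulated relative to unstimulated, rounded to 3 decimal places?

TGFB7/PPIA (unstimulated) = 271.2 / 282.6 = 0.95966
TGFB7/PPIA (insulin-stimulated) = 32.10 / 271.3 = 0.11832
Fold change = 0.11832 / 0.95966 = 0.1233

0.123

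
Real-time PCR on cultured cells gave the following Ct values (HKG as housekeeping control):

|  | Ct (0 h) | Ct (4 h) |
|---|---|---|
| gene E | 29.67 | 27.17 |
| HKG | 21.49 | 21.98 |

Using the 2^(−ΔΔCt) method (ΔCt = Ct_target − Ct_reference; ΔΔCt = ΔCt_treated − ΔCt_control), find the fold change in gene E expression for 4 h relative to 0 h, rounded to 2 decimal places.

7.94

ΔCt(0 h) = 29.670 − 21.490 = 8.180
ΔCt(4 h) = 27.170 − 21.980 = 5.190
ΔΔCt = 5.190 − 8.180 = -2.990
Fold change = 2^(−(-2.990)) = 2^2.990 = 7.945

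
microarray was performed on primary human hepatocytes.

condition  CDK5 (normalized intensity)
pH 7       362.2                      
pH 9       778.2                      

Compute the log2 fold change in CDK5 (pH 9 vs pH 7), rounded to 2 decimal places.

Fold change = 778.2 / 362.2 = 2.1485
log2(2.1485) = 1.103

1.10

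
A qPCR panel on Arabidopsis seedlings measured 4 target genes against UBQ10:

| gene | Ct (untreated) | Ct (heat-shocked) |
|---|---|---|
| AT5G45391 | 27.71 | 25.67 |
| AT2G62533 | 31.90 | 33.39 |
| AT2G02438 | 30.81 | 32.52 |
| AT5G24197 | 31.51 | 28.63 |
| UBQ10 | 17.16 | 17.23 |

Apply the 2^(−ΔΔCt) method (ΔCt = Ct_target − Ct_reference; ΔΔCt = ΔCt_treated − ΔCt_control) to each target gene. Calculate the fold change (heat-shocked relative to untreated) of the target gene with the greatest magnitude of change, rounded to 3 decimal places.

AT5G45391: ΔΔCt = (25.67−17.23) − (27.71−17.16) = 8.44 − 10.55 = -2.11; fold change = 2^2.11 = 4.317
AT2G62533: ΔΔCt = (33.39−17.23) − (31.90−17.16) = 16.16 − 14.74 = 1.42; fold change = 2^-1.42 = 0.374
AT2G02438: ΔΔCt = (32.52−17.23) − (30.81−17.16) = 15.29 − 13.65 = 1.64; fold change = 2^-1.64 = 0.321
AT5G24197: ΔΔCt = (28.63−17.23) − (31.51−17.16) = 11.40 − 14.35 = -2.95; fold change = 2^2.95 = 7.727
AT5G24197 has the largest |ΔΔCt| = 2.95.

7.727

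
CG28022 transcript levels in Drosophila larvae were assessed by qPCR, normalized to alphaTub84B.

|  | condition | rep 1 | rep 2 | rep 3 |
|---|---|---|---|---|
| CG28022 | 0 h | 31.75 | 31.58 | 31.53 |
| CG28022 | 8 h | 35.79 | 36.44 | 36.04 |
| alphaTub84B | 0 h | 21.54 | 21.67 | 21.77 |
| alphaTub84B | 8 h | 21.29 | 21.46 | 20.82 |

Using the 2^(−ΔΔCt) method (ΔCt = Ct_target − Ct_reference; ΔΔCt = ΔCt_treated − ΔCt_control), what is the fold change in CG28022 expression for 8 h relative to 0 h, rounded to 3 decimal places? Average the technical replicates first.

0.033

Mean Ct: CG28022 0 h 31.620; CG28022 8 h 36.090; alphaTub84B 0 h 21.660; alphaTub84B 8 h 21.190
ΔCt(0 h) = 31.620 − 21.660 = 9.960
ΔCt(8 h) = 36.090 − 21.190 = 14.900
ΔΔCt = 14.900 − 9.960 = 4.940
Fold change = 2^(−4.940) = 0.0326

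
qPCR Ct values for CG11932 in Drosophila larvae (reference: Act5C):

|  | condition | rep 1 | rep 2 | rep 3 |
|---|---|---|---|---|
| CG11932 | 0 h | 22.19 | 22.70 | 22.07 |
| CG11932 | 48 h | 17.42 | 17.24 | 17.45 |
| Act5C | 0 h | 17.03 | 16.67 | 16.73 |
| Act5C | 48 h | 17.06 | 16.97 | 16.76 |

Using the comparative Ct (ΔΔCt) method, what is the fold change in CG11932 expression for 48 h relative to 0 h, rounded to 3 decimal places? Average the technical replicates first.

33.591

Mean Ct: CG11932 0 h 22.320; CG11932 48 h 17.370; Act5C 0 h 16.810; Act5C 48 h 16.930
ΔCt(0 h) = 22.320 − 16.810 = 5.510
ΔCt(48 h) = 17.370 − 16.930 = 0.440
ΔΔCt = 0.440 − 5.510 = -5.070
Fold change = 2^(−(-5.070)) = 2^5.070 = 33.5909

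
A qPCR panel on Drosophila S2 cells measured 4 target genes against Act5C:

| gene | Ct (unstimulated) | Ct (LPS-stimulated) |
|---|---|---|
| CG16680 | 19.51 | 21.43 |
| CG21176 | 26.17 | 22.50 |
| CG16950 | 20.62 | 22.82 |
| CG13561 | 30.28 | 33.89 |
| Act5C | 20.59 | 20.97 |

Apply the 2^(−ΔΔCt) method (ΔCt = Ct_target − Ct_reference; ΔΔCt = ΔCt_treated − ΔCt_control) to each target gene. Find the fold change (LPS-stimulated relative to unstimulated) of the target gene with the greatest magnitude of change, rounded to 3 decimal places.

16.564

CG16680: ΔΔCt = (21.43−20.97) − (19.51−20.59) = 0.46 − (-1.08) = 1.54; fold change = 2^-1.54 = 0.344
CG21176: ΔΔCt = (22.50−20.97) − (26.17−20.59) = 1.53 − 5.58 = -4.05; fold change = 2^4.05 = 16.564
CG16950: ΔΔCt = (22.82−20.97) − (20.62−20.59) = 1.85 − 0.03 = 1.82; fold change = 2^-1.82 = 0.283
CG13561: ΔΔCt = (33.89−20.97) − (30.28−20.59) = 12.92 − 9.69 = 3.23; fold change = 2^-3.23 = 0.107
CG21176 has the largest |ΔΔCt| = 4.05.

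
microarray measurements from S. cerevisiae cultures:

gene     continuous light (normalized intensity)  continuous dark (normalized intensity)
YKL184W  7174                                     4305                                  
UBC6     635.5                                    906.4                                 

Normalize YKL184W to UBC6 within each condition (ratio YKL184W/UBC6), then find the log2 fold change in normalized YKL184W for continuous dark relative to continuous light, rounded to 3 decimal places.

-1.249

YKL184W/UBC6 (continuous light) = 7174 / 635.5 = 11.289
YKL184W/UBC6 (continuous dark) = 4305 / 906.4 = 4.7496
Fold change = 4.7496 / 11.289 = 0.4207
log2(0.4207) = -1.2490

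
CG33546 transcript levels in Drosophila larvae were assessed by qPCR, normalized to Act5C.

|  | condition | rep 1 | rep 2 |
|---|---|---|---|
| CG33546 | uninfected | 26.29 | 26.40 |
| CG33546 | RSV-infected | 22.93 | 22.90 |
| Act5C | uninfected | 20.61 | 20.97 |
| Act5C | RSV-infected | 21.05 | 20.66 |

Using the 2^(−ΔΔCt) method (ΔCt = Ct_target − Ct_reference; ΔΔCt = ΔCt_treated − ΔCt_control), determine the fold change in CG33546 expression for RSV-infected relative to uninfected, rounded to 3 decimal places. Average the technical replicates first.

Mean Ct: CG33546 uninfected 26.345; CG33546 RSV-infected 22.915; Act5C uninfected 20.790; Act5C RSV-infected 20.855
ΔCt(uninfected) = 26.345 − 20.790 = 5.555
ΔCt(RSV-infected) = 22.915 − 20.855 = 2.060
ΔΔCt = 2.060 − 5.555 = -3.495
Fold change = 2^(−(-3.495)) = 2^3.495 = 11.2746

11.275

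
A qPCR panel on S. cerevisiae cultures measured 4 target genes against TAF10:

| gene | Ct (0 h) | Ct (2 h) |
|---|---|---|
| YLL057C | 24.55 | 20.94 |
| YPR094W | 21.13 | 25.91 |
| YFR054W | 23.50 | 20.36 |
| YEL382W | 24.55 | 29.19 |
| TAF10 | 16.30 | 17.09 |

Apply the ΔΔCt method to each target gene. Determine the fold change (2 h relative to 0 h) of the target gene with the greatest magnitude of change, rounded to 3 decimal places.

21.112

YLL057C: ΔΔCt = (20.94−17.09) − (24.55−16.30) = 3.85 − 8.25 = -4.40; fold change = 2^4.40 = 21.112
YPR094W: ΔΔCt = (25.91−17.09) − (21.13−16.30) = 8.82 − 4.83 = 3.99; fold change = 2^-3.99 = 0.063
YFR054W: ΔΔCt = (20.36−17.09) − (23.50−16.30) = 3.27 − 7.20 = -3.93; fold change = 2^3.93 = 15.242
YEL382W: ΔΔCt = (29.19−17.09) − (24.55−16.30) = 12.10 − 8.25 = 3.85; fold change = 2^-3.85 = 0.069
YLL057C has the largest |ΔΔCt| = 4.40.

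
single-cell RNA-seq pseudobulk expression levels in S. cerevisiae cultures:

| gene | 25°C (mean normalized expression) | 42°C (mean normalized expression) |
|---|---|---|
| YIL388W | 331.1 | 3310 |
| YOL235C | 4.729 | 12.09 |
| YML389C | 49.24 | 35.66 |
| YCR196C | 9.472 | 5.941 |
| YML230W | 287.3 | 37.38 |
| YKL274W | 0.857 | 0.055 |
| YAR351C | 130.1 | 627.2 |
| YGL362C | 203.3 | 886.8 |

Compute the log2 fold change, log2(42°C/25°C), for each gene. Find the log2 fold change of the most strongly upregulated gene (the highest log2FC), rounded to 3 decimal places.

3.321

log2(3310/331.1) = 3.321  (YIL388W)
log2(12.09/4.729) = 1.354  (YOL235C)
log2(35.66/49.24) = -0.466  (YML389C)
log2(5.941/9.472) = -0.673  (YCR196C)
log2(37.38/287.3) = -2.942  (YML230W)
log2(0.055/0.857) = -3.962  (YKL274W)
log2(627.2/130.1) = 2.269  (YAR351C)
log2(886.8/203.3) = 2.125  (YGL362C)
YIL388W is most strongly upregulated.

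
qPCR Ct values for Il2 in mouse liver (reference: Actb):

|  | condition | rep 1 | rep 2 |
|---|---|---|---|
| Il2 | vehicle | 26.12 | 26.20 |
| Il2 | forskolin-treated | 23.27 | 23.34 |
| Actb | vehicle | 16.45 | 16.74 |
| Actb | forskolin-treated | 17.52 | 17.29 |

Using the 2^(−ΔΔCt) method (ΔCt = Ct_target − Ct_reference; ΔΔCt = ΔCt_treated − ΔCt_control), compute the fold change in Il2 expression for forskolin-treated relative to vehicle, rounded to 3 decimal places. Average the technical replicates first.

Mean Ct: Il2 vehicle 26.160; Il2 forskolin-treated 23.305; Actb vehicle 16.595; Actb forskolin-treated 17.405
ΔCt(vehicle) = 26.160 − 16.595 = 9.565
ΔCt(forskolin-treated) = 23.305 − 17.405 = 5.900
ΔΔCt = 5.900 − 9.565 = -3.665
Fold change = 2^(−(-3.665)) = 2^3.665 = 12.6845

12.685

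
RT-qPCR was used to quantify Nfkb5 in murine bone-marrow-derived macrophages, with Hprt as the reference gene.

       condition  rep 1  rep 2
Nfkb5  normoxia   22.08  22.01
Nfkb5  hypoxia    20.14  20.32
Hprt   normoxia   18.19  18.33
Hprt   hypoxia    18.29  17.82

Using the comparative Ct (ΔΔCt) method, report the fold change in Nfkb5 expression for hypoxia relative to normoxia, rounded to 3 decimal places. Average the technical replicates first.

Mean Ct: Nfkb5 normoxia 22.045; Nfkb5 hypoxia 20.230; Hprt normoxia 18.260; Hprt hypoxia 18.055
ΔCt(normoxia) = 22.045 − 18.260 = 3.785
ΔCt(hypoxia) = 20.230 − 18.055 = 2.175
ΔΔCt = 2.175 − 3.785 = -1.610
Fold change = 2^(−(-1.610)) = 2^1.610 = 3.0525

3.053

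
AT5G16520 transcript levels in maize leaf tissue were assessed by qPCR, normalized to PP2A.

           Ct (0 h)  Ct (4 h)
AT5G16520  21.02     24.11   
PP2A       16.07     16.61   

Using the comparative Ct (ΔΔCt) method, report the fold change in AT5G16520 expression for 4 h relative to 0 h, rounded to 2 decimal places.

0.17

ΔCt(0 h) = 21.020 − 16.070 = 4.950
ΔCt(4 h) = 24.110 − 16.610 = 7.500
ΔΔCt = 7.500 − 4.950 = 2.550
Fold change = 2^(−2.550) = 0.171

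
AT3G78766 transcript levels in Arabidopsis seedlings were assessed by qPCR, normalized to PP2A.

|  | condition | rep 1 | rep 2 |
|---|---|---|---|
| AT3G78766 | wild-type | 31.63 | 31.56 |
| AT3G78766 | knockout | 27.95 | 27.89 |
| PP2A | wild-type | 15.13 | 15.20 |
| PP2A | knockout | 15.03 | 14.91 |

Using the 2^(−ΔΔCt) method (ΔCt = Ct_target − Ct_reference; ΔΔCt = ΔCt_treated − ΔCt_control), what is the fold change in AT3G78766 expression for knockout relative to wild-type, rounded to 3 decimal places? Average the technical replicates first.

11.158

Mean Ct: AT3G78766 wild-type 31.595; AT3G78766 knockout 27.920; PP2A wild-type 15.165; PP2A knockout 14.970
ΔCt(wild-type) = 31.595 − 15.165 = 16.430
ΔCt(knockout) = 27.920 − 14.970 = 12.950
ΔΔCt = 12.950 − 16.430 = -3.480
Fold change = 2^(−(-3.480)) = 2^3.480 = 11.1579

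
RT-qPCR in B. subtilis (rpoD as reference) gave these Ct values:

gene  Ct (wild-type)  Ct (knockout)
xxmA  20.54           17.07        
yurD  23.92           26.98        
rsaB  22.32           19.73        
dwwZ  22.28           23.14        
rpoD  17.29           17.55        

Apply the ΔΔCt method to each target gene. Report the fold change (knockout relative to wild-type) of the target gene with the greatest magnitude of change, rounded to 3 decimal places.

13.269

xxmA: ΔΔCt = (17.07−17.55) − (20.54−17.29) = -0.48 − 3.25 = -3.73; fold change = 2^3.73 = 13.269
yurD: ΔΔCt = (26.98−17.55) − (23.92−17.29) = 9.43 − 6.63 = 2.80; fold change = 2^-2.80 = 0.144
rsaB: ΔΔCt = (19.73−17.55) − (22.32−17.29) = 2.18 − 5.03 = -2.85; fold change = 2^2.85 = 7.210
dwwZ: ΔΔCt = (23.14−17.55) − (22.28−17.29) = 5.59 − 4.99 = 0.60; fold change = 2^-0.60 = 0.660
xxmA has the largest |ΔΔCt| = 3.73.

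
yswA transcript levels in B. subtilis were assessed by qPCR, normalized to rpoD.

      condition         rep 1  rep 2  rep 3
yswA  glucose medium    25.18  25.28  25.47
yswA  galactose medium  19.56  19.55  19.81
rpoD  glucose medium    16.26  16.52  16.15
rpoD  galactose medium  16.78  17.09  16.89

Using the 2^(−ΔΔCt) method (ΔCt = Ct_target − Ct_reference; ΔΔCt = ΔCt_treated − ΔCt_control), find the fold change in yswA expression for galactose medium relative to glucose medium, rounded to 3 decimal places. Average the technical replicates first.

Mean Ct: yswA glucose medium 25.310; yswA galactose medium 19.640; rpoD glucose medium 16.310; rpoD galactose medium 16.920
ΔCt(glucose medium) = 25.310 − 16.310 = 9.000
ΔCt(galactose medium) = 19.640 − 16.920 = 2.720
ΔΔCt = 2.720 − 9.000 = -6.280
Fold change = 2^(−(-6.280)) = 2^6.280 = 77.7085

77.708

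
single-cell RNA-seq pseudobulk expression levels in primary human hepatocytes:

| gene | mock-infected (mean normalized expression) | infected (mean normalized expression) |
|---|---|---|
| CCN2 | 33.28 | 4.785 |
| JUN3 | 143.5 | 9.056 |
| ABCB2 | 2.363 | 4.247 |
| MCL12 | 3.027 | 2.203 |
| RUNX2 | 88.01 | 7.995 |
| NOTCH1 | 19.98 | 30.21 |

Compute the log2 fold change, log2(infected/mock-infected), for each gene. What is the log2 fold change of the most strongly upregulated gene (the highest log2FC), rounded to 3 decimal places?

0.846

log2(4.785/33.28) = -2.798  (CCN2)
log2(9.056/143.5) = -3.986  (JUN3)
log2(4.247/2.363) = 0.846  (ABCB2)
log2(2.203/3.027) = -0.458  (MCL12)
log2(7.995/88.01) = -3.460  (RUNX2)
log2(30.21/19.98) = 0.596  (NOTCH1)
ABCB2 is most strongly upregulated.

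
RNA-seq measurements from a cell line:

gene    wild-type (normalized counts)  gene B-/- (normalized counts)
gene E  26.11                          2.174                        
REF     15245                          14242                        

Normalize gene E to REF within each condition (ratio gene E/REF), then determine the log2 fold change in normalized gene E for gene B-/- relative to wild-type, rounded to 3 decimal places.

gene E/REF (wild-type) = 26.11 / 15245 = 0.0017127
gene E/REF (gene B-/-) = 2.174 / 14242 = 0.00015265
Fold change = 0.00015265 / 0.0017127 = 0.0891
log2(0.0891) = -3.4880

-3.488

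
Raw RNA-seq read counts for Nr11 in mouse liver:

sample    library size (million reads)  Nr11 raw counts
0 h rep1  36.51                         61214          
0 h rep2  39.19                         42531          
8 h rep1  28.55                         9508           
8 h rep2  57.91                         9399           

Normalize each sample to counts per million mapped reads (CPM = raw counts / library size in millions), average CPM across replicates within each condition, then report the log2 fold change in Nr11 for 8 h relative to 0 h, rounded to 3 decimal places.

CPM(0 h rep1) = 61214 / 36.51 = 1676.6365
CPM(0 h rep2) = 42531 / 39.19 = 1085.2513
CPM(8 h rep1) = 9508 / 28.55 = 333.0298
CPM(8 h rep2) = 9399 / 57.91 = 162.3036
mean CPM(0 h) = 1380.9439; mean CPM(8 h) = 247.6667
Fold change = 247.6667 / 1380.9439 = 0.17935
log2(0.17935) = -2.4792

-2.479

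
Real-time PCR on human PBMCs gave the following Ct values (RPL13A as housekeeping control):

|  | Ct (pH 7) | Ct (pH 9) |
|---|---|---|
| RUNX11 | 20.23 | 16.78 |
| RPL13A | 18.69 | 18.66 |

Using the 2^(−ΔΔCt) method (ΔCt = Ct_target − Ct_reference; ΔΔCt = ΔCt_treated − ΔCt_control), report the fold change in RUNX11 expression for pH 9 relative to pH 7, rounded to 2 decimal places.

10.70

ΔCt(pH 7) = 20.230 − 18.690 = 1.540
ΔCt(pH 9) = 16.780 − 18.660 = -1.880
ΔΔCt = -1.880 − 1.540 = -3.420
Fold change = 2^(−(-3.420)) = 2^3.420 = 10.703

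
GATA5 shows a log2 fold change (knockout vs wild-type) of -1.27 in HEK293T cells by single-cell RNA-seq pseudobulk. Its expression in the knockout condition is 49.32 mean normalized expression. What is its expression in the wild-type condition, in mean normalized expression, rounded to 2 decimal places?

118.94

Fold change = 2^(-1.27) = 0.4147
wild-type expression = 49.32 / 0.4147 = 118.94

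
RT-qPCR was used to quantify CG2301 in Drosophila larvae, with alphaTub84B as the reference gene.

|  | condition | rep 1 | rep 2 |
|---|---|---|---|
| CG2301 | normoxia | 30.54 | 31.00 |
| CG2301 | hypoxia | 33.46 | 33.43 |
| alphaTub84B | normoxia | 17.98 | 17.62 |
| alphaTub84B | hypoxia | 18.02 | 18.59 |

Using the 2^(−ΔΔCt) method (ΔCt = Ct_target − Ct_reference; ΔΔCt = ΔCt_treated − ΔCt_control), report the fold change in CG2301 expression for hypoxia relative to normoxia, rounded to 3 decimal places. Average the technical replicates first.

Mean Ct: CG2301 normoxia 30.770; CG2301 hypoxia 33.445; alphaTub84B normoxia 17.800; alphaTub84B hypoxia 18.305
ΔCt(normoxia) = 30.770 − 17.800 = 12.970
ΔCt(hypoxia) = 33.445 − 18.305 = 15.140
ΔΔCt = 15.140 − 12.970 = 2.170
Fold change = 2^(−2.170) = 0.2222

0.222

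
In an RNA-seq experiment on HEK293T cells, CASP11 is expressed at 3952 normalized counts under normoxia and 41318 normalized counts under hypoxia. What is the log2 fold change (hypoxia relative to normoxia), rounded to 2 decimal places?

3.39

Fold change = 41318 / 3952 = 10.4550
log2(10.4550) = 3.386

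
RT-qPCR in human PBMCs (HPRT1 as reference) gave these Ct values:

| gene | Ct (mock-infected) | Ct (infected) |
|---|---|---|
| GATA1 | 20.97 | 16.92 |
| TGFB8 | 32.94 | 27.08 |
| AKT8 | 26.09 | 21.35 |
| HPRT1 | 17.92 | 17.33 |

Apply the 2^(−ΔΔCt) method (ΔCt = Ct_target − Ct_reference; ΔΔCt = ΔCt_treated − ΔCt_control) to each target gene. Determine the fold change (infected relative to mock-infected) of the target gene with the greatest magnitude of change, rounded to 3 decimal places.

GATA1: ΔΔCt = (16.92−17.33) − (20.97−17.92) = -0.41 − 3.05 = -3.46; fold change = 2^3.46 = 11.004
TGFB8: ΔΔCt = (27.08−17.33) − (32.94−17.92) = 9.75 − 15.02 = -5.27; fold change = 2^5.27 = 38.586
AKT8: ΔΔCt = (21.35−17.33) − (26.09−17.92) = 4.02 − 8.17 = -4.15; fold change = 2^4.15 = 17.753
TGFB8 has the largest |ΔΔCt| = 5.27.

38.586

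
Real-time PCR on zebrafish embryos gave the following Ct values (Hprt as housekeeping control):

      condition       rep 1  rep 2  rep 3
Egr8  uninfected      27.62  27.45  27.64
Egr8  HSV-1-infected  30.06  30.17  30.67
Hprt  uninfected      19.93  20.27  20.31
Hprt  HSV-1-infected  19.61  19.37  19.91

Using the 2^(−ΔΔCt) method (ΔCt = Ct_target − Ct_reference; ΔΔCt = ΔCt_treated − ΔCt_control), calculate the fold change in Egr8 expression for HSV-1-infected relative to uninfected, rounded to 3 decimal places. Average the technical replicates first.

Mean Ct: Egr8 uninfected 27.570; Egr8 HSV-1-infected 30.300; Hprt uninfected 20.170; Hprt HSV-1-infected 19.630
ΔCt(uninfected) = 27.570 − 20.170 = 7.400
ΔCt(HSV-1-infected) = 30.300 − 19.630 = 10.670
ΔΔCt = 10.670 − 7.400 = 3.270
Fold change = 2^(−3.270) = 0.1037

0.104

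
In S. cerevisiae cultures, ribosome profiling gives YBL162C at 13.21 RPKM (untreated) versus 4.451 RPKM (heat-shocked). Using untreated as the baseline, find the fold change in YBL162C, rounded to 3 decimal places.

Fold change = 4.451 / 13.21 = 0.3369
YBL162C is downregulated.

0.337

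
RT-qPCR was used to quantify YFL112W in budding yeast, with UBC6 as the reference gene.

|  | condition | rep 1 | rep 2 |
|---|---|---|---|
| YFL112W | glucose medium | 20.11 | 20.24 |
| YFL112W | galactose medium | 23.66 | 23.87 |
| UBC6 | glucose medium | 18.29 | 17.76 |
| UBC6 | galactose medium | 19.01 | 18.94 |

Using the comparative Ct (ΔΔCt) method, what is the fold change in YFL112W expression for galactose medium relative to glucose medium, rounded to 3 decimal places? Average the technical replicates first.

0.160

Mean Ct: YFL112W glucose medium 20.175; YFL112W galactose medium 23.765; UBC6 glucose medium 18.025; UBC6 galactose medium 18.975
ΔCt(glucose medium) = 20.175 − 18.025 = 2.150
ΔCt(galactose medium) = 23.765 − 18.975 = 4.790
ΔΔCt = 4.790 − 2.150 = 2.640
Fold change = 2^(−2.640) = 0.1604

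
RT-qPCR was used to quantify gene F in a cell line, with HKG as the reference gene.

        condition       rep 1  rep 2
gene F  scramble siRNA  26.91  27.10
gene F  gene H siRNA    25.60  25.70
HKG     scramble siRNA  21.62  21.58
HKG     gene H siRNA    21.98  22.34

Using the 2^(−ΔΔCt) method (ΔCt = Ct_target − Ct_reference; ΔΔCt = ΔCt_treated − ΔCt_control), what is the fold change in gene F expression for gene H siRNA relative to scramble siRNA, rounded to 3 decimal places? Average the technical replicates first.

3.771

Mean Ct: gene F scramble siRNA 27.005; gene F gene H siRNA 25.650; HKG scramble siRNA 21.600; HKG gene H siRNA 22.160
ΔCt(scramble siRNA) = 27.005 − 21.600 = 5.405
ΔCt(gene H siRNA) = 25.650 − 22.160 = 3.490
ΔΔCt = 3.490 − 5.405 = -1.915
Fold change = 2^(−(-1.915)) = 2^1.915 = 3.7711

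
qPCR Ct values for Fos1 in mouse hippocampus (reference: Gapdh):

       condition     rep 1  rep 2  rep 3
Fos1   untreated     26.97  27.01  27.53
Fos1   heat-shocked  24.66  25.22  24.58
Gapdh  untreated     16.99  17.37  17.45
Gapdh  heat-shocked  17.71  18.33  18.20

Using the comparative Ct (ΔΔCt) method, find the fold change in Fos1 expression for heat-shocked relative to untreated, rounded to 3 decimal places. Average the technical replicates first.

Mean Ct: Fos1 untreated 27.170; Fos1 heat-shocked 24.820; Gapdh untreated 17.270; Gapdh heat-shocked 18.080
ΔCt(untreated) = 27.170 − 17.270 = 9.900
ΔCt(heat-shocked) = 24.820 − 18.080 = 6.740
ΔΔCt = 6.740 − 9.900 = -3.160
Fold change = 2^(−(-3.160)) = 2^3.160 = 8.9383

8.938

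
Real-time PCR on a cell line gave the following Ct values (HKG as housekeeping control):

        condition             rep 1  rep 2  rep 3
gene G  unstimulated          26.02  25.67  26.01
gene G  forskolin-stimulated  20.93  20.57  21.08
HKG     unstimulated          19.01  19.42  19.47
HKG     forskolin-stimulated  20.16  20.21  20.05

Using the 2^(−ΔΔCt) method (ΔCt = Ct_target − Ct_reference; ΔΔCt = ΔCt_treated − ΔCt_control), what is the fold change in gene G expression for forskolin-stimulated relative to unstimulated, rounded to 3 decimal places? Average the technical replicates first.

Mean Ct: gene G unstimulated 25.900; gene G forskolin-stimulated 20.860; HKG unstimulated 19.300; HKG forskolin-stimulated 20.140
ΔCt(unstimulated) = 25.900 − 19.300 = 6.600
ΔCt(forskolin-stimulated) = 20.860 − 20.140 = 0.720
ΔΔCt = 0.720 − 6.600 = -5.880
Fold change = 2^(−(-5.880)) = 2^5.880 = 58.8920

58.892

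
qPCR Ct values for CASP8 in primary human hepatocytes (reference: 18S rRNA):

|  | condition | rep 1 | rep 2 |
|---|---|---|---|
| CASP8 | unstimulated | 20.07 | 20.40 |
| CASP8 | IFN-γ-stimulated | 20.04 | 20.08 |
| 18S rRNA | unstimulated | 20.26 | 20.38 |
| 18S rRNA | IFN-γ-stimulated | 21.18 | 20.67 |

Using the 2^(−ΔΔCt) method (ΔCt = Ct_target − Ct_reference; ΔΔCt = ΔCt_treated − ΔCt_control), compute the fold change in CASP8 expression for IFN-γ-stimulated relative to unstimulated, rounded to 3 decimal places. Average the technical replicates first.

1.717

Mean Ct: CASP8 unstimulated 20.235; CASP8 IFN-γ-stimulated 20.060; 18S rRNA unstimulated 20.320; 18S rRNA IFN-γ-stimulated 20.925
ΔCt(unstimulated) = 20.235 − 20.320 = -0.085
ΔCt(IFN-γ-stimulated) = 20.060 − 20.925 = -0.865
ΔΔCt = -0.865 − (-0.085) = -0.780
Fold change = 2^(−(-0.780)) = 2^0.780 = 1.7171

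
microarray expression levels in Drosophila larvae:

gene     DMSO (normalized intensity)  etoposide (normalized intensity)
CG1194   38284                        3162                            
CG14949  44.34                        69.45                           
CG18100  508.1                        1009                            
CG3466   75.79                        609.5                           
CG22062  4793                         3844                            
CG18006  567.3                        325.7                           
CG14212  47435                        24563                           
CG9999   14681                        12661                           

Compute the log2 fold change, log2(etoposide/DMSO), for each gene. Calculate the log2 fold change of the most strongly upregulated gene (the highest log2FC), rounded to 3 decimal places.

3.008

log2(3162/38284) = -3.598  (CG1194)
log2(69.45/44.34) = 0.647  (CG14949)
log2(1009/508.1) = 0.990  (CG18100)
log2(609.5/75.79) = 3.008  (CG3466)
log2(3844/4793) = -0.318  (CG22062)
log2(325.7/567.3) = -0.801  (CG18006)
log2(24563/47435) = -0.949  (CG14212)
log2(12661/14681) = -0.214  (CG9999)
CG3466 is most strongly upregulated.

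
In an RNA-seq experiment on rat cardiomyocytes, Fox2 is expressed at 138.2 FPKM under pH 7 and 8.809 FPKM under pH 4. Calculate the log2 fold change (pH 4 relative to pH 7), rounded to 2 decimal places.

-3.97

Fold change = 8.809 / 138.2 = 0.0637
log2(0.0637) = -3.972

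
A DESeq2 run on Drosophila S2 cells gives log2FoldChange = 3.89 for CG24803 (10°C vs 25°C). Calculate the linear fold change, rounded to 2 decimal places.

Fold change = 2^(3.89) = 14.825

14.83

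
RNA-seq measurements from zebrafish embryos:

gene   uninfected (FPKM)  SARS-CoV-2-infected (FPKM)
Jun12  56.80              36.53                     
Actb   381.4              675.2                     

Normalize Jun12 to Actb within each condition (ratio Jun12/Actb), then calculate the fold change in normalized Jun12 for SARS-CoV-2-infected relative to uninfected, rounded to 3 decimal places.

0.363

Jun12/Actb (uninfected) = 56.80 / 381.4 = 0.14893
Jun12/Actb (SARS-CoV-2-infected) = 36.53 / 675.2 = 0.054102
Fold change = 0.054102 / 0.14893 = 0.3633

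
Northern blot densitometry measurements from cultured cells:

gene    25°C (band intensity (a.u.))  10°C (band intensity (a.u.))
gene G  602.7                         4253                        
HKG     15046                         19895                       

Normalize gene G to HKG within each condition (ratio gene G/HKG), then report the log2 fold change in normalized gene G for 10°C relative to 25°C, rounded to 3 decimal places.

2.416

gene G/HKG (25°C) = 602.7 / 15046 = 0.040057
gene G/HKG (10°C) = 4253 / 19895 = 0.21377
Fold change = 0.21377 / 0.040057 = 5.3367
log2(5.3367) = 2.4159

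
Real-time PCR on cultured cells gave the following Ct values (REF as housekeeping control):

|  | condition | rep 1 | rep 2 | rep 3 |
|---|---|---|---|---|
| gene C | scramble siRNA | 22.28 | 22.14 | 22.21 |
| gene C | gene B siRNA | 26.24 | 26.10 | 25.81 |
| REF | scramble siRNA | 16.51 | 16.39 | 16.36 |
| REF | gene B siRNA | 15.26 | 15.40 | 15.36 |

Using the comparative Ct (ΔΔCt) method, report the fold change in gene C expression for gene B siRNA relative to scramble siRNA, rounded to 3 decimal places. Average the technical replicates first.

0.033

Mean Ct: gene C scramble siRNA 22.210; gene C gene B siRNA 26.050; REF scramble siRNA 16.420; REF gene B siRNA 15.340
ΔCt(scramble siRNA) = 22.210 − 16.420 = 5.790
ΔCt(gene B siRNA) = 26.050 − 15.340 = 10.710
ΔΔCt = 10.710 − 5.790 = 4.920
Fold change = 2^(−4.920) = 0.0330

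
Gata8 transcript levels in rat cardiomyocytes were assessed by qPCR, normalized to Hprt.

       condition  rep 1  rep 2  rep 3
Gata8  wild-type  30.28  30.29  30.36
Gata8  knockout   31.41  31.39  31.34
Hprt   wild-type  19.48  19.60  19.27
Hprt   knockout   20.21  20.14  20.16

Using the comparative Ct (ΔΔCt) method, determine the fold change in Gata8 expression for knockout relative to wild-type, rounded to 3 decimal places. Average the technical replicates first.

Mean Ct: Gata8 wild-type 30.310; Gata8 knockout 31.380; Hprt wild-type 19.450; Hprt knockout 20.170
ΔCt(wild-type) = 30.310 − 19.450 = 10.860
ΔCt(knockout) = 31.380 − 20.170 = 11.210
ΔΔCt = 11.210 − 10.860 = 0.350
Fold change = 2^(−0.350) = 0.7846

0.785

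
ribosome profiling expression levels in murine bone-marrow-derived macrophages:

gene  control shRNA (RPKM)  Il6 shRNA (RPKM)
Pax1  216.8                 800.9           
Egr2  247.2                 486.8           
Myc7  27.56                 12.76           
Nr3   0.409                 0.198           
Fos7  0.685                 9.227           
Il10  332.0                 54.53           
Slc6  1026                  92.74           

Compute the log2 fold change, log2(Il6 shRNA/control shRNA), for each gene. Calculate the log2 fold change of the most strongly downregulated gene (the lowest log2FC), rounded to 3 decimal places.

log2(800.9/216.8) = 1.885  (Pax1)
log2(486.8/247.2) = 0.978  (Egr2)
log2(12.76/27.56) = -1.111  (Myc7)
log2(0.198/0.409) = -1.047  (Nr3)
log2(9.227/0.685) = 3.752  (Fos7)
log2(54.53/332.0) = -2.606  (Il10)
log2(92.74/1026) = -3.468  (Slc6)
Slc6 is most strongly downregulated.

-3.468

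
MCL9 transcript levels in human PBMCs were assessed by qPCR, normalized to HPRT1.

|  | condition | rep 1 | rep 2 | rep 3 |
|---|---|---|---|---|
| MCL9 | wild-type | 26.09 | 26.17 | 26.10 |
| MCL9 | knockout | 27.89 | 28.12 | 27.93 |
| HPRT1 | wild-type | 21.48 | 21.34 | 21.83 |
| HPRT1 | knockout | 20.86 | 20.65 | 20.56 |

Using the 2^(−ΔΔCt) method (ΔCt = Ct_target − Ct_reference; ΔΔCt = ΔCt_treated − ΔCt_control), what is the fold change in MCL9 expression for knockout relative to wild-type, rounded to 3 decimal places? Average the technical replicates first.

0.152

Mean Ct: MCL9 wild-type 26.120; MCL9 knockout 27.980; HPRT1 wild-type 21.550; HPRT1 knockout 20.690
ΔCt(wild-type) = 26.120 − 21.550 = 4.570
ΔCt(knockout) = 27.980 − 20.690 = 7.290
ΔΔCt = 7.290 − 4.570 = 2.720
Fold change = 2^(−2.720) = 0.1518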